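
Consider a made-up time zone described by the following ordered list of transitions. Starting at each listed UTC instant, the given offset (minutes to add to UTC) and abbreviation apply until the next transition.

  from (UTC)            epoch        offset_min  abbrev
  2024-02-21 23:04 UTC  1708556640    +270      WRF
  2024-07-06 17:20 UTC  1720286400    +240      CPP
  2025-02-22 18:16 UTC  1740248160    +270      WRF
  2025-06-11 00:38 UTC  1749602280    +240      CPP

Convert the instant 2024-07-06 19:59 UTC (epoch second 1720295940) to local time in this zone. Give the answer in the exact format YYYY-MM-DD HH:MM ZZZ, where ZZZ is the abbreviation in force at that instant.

Query: 2024-07-06 19:59 UTC
Rule 2/4 (CPP, +04:00): 2024-07-06 17:20 UTC ≤ query < 2025-02-22 18:16 UTC
19·60 + 59 + 240 = 1439 min
1439 = 0·1440 + 1439; 1439 = 23·60 + 59 → 23:59, same day
→ 2024-07-06 23:59 CPP

2024-07-06 23:59 CPP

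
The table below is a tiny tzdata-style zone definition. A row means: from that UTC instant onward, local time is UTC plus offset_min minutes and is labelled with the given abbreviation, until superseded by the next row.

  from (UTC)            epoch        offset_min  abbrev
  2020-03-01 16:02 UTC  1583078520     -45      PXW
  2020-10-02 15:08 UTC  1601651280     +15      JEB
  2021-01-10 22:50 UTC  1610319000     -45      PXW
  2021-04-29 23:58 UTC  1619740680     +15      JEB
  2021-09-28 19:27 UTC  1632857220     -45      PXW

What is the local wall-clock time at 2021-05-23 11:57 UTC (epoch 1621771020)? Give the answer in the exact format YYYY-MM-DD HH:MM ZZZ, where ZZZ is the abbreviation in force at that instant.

2021-05-23 12:12 JEB

Query: 2021-05-23 11:57 UTC
Rule 4/5 (JEB, +00:15): 2021-04-29 23:58 UTC ≤ query < 2021-09-28 19:27 UTC
11·60 + 57 + 15 = 732 min
732 = 0·1440 + 732; 732 = 12·60 + 12 → 12:12, same day
→ 2021-05-23 12:12 JEB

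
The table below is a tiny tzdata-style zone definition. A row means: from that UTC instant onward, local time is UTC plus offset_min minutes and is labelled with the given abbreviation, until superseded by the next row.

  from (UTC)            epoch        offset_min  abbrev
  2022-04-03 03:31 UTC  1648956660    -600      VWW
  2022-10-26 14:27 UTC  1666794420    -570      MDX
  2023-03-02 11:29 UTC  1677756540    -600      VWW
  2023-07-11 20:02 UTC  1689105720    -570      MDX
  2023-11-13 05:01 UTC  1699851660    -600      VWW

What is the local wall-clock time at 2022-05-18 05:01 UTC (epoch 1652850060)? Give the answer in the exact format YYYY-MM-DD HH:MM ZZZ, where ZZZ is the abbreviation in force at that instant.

2022-05-17 19:01 VWW

Query: 2022-05-18 05:01 UTC
Rule 1/5 (VWW, -10:00): 2022-04-03 03:31 UTC ≤ query < 2022-10-26 14:27 UTC
5·60 + 1 - 600 = -299 min
-299 = -1·1440 + 1141; 1141 = 19·60 + 1 → 19:01, 2022-05-18 - 1 day = 2022-05-17
→ 2022-05-17 19:01 VWW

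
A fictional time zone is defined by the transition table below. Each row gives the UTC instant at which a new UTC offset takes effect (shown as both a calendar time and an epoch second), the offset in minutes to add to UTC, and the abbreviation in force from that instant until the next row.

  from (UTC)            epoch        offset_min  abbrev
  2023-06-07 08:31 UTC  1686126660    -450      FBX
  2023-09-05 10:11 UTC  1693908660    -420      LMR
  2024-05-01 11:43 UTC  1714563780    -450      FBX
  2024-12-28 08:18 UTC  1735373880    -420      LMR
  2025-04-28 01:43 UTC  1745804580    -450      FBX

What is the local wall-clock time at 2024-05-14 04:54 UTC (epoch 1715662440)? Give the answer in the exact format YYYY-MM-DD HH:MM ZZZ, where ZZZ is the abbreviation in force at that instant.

Query: 2024-05-14 04:54 UTC
Rule 3/5 (FBX, -07:30): 2024-05-01 11:43 UTC ≤ query < 2024-12-28 08:18 UTC
4·60 + 54 - 450 = -156 min
-156 = -1·1440 + 1284; 1284 = 21·60 + 24 → 21:24, 2024-05-14 - 1 day = 2024-05-13
→ 2024-05-13 21:24 FBX

2024-05-13 21:24 FBX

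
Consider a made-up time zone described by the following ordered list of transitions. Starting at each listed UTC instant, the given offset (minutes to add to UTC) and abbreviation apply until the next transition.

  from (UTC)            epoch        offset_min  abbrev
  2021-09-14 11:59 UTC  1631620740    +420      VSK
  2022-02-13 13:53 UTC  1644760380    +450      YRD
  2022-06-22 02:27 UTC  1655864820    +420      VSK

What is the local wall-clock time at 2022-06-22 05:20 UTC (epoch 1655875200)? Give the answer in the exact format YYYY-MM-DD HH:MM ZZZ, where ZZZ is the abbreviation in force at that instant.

2022-06-22 12:20 VSK

Query: 2022-06-22 05:20 UTC
Rule 3/3 (VSK, +07:00): 2022-06-22 02:27 UTC ≤ query < +∞
5·60 + 20 + 420 = 740 min
740 = 0·1440 + 740; 740 = 12·60 + 20 → 12:20, same day
→ 2022-06-22 12:20 VSK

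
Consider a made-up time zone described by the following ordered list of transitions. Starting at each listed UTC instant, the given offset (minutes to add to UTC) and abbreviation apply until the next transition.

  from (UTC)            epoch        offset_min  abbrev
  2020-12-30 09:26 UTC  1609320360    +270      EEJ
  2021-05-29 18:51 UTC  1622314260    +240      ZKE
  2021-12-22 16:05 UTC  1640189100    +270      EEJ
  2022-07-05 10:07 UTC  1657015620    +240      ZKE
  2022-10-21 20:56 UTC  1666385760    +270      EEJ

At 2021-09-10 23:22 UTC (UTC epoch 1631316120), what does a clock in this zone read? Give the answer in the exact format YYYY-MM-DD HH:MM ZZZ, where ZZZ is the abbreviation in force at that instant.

2021-09-11 03:22 ZKE

Query: 2021-09-10 23:22 UTC
Rule 2/5 (ZKE, +04:00): 2021-05-29 18:51 UTC ≤ query < 2021-12-22 16:05 UTC
23·60 + 22 + 240 = 1642 min
1642 = 1·1440 + 202; 202 = 3·60 + 22 → 03:22, 2021-09-10 + 1 day = 2021-09-11
→ 2021-09-11 03:22 ZKE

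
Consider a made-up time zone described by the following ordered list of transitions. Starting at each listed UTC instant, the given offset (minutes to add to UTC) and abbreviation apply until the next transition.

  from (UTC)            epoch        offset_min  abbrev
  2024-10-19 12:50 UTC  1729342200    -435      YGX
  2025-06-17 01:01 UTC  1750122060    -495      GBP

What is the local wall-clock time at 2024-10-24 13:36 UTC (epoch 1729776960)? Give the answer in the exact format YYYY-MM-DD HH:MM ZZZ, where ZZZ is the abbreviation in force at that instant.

Query: 2024-10-24 13:36 UTC
Rule 1/2 (YGX, -07:15): 2024-10-19 12:50 UTC ≤ query < 2025-06-17 01:01 UTC
13·60 + 36 - 435 = 381 min
381 = 0·1440 + 381; 381 = 6·60 + 21 → 06:21, same day
→ 2024-10-24 06:21 YGX

2024-10-24 06:21 YGX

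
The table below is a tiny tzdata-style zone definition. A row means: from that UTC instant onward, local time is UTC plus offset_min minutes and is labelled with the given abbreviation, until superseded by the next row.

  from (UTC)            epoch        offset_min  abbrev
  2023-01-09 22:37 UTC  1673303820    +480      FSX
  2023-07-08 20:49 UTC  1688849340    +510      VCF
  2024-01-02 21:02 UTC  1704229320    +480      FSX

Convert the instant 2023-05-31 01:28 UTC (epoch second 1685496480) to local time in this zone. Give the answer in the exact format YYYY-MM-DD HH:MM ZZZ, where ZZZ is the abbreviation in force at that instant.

Query: 2023-05-31 01:28 UTC
Rule 1/3 (FSX, +08:00): 2023-01-09 22:37 UTC ≤ query < 2023-07-08 20:49 UTC
1·60 + 28 + 480 = 568 min
568 = 0·1440 + 568; 568 = 9·60 + 28 → 09:28, same day
→ 2023-05-31 09:28 FSX

2023-05-31 09:28 FSX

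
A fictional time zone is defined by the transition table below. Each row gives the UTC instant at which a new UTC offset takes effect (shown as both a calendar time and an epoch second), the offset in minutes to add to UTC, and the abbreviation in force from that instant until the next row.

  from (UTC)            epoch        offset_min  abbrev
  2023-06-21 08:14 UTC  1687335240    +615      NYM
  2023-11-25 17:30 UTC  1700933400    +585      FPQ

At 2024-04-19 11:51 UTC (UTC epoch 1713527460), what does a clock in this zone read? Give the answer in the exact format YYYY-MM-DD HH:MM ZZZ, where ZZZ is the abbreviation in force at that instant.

Query: 2024-04-19 11:51 UTC
Rule 2/2 (FPQ, +09:45): 2023-11-25 17:30 UTC ≤ query < +∞
11·60 + 51 + 585 = 1296 min
1296 = 0·1440 + 1296; 1296 = 21·60 + 36 → 21:36, same day
→ 2024-04-19 21:36 FPQ

2024-04-19 21:36 FPQ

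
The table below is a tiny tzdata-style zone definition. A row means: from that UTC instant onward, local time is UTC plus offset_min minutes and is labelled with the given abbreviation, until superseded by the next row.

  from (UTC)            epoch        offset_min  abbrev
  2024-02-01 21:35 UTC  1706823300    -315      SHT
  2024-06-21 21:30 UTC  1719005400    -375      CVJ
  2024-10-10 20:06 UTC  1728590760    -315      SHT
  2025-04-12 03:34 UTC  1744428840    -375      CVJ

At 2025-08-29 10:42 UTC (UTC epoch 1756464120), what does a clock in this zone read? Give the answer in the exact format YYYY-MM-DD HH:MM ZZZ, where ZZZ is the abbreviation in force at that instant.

2025-08-29 04:27 CVJ

Query: 2025-08-29 10:42 UTC
Rule 4/4 (CVJ, -06:15): 2025-04-12 03:34 UTC ≤ query < +∞
10·60 + 42 - 375 = 267 min
267 = 0·1440 + 267; 267 = 4·60 + 27 → 04:27, same day
→ 2025-08-29 04:27 CVJ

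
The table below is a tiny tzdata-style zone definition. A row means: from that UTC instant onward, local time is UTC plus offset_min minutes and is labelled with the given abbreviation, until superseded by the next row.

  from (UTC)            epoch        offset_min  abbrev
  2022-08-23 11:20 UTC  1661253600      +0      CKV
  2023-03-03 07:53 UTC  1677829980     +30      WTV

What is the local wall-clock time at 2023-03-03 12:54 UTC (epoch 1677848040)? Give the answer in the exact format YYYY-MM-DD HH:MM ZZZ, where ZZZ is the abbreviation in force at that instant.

2023-03-03 13:24 WTV

Query: 2023-03-03 12:54 UTC
Rule 2/2 (WTV, +00:30): 2023-03-03 07:53 UTC ≤ query < +∞
12·60 + 54 + 30 = 804 min
804 = 0·1440 + 804; 804 = 13·60 + 24 → 13:24, same day
→ 2023-03-03 13:24 WTV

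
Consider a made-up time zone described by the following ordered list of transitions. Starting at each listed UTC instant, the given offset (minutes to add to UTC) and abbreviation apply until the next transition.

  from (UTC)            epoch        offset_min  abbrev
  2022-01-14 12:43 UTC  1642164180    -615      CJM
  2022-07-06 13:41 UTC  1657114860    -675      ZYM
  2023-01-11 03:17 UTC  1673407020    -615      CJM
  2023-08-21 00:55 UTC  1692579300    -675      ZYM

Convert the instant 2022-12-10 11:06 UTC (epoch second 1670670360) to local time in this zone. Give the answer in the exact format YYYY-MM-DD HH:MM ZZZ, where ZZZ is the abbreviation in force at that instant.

2022-12-09 23:51 ZYM

Query: 2022-12-10 11:06 UTC
Rule 2/4 (ZYM, -11:15): 2022-07-06 13:41 UTC ≤ query < 2023-01-11 03:17 UTC
11·60 + 6 - 675 = -9 min
-9 = -1·1440 + 1431; 1431 = 23·60 + 51 → 23:51, 2022-12-10 - 1 day = 2022-12-09
→ 2022-12-09 23:51 ZYM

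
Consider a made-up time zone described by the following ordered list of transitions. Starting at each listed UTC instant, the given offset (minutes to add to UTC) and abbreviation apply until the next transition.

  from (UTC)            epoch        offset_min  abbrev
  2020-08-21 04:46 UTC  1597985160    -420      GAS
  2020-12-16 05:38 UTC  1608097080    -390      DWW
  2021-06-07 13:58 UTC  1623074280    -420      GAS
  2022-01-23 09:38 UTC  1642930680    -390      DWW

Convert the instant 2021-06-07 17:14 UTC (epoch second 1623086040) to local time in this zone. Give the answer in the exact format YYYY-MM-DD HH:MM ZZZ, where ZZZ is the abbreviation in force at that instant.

Query: 2021-06-07 17:14 UTC
Rule 3/4 (GAS, -07:00): 2021-06-07 13:58 UTC ≤ query < 2022-01-23 09:38 UTC
17·60 + 14 - 420 = 614 min
614 = 0·1440 + 614; 614 = 10·60 + 14 → 10:14, same day
→ 2021-06-07 10:14 GAS

2021-06-07 10:14 GAS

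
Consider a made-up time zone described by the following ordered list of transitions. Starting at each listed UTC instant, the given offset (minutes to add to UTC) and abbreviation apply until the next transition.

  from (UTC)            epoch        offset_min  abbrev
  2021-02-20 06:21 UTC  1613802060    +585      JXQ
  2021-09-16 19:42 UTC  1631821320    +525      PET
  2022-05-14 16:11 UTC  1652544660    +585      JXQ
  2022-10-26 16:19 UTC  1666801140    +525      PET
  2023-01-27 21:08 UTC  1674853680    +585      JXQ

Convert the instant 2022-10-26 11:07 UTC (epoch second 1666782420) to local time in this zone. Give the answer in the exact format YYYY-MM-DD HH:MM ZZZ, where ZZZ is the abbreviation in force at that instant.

2022-10-26 20:52 JXQ

Query: 2022-10-26 11:07 UTC
Rule 3/5 (JXQ, +09:45): 2022-05-14 16:11 UTC ≤ query < 2022-10-26 16:19 UTC
11·60 + 7 + 585 = 1252 min
1252 = 0·1440 + 1252; 1252 = 20·60 + 52 → 20:52, same day
→ 2022-10-26 20:52 JXQ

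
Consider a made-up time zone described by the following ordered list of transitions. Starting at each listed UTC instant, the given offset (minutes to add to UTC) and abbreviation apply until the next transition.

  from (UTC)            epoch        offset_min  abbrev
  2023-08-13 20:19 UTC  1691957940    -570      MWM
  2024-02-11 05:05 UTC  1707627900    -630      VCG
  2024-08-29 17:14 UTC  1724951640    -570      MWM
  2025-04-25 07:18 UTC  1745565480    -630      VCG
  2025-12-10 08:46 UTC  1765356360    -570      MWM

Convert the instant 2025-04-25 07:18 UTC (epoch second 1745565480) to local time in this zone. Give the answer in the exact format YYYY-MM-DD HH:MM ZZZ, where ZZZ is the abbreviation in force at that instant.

2025-04-24 20:48 VCG

Query: 2025-04-25 07:18 UTC
Rule 4/5 (VCG, -10:30): 2025-04-25 07:18 UTC ≤ query < 2025-12-10 08:46 UTC
7·60 + 18 - 630 = -192 min
-192 = -1·1440 + 1248; 1248 = 20·60 + 48 → 20:48, 2025-04-25 - 1 day = 2025-04-24
→ 2025-04-24 20:48 VCG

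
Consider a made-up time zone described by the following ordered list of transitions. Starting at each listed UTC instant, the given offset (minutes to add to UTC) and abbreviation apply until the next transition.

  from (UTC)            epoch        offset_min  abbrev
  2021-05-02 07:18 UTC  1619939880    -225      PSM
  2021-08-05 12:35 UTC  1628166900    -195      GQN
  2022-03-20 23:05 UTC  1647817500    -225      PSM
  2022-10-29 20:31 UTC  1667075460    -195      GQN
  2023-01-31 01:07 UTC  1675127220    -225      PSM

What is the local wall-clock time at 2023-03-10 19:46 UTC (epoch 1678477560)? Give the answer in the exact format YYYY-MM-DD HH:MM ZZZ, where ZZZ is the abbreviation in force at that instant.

Query: 2023-03-10 19:46 UTC
Rule 5/5 (PSM, -03:45): 2023-01-31 01:07 UTC ≤ query < +∞
19·60 + 46 - 225 = 961 min
961 = 0·1440 + 961; 961 = 16·60 + 1 → 16:01, same day
→ 2023-03-10 16:01 PSM

2023-03-10 16:01 PSM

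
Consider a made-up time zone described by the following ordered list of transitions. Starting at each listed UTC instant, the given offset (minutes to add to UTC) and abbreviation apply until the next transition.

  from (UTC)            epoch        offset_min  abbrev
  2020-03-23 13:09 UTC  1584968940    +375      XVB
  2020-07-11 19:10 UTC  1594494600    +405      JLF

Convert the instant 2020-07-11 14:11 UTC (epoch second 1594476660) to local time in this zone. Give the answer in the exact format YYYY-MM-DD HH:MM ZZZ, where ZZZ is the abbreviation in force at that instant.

Query: 2020-07-11 14:11 UTC
Rule 1/2 (XVB, +06:15): 2020-03-23 13:09 UTC ≤ query < 2020-07-11 19:10 UTC
14·60 + 11 + 375 = 1226 min
1226 = 0·1440 + 1226; 1226 = 20·60 + 26 → 20:26, same day
→ 2020-07-11 20:26 XVB

2020-07-11 20:26 XVB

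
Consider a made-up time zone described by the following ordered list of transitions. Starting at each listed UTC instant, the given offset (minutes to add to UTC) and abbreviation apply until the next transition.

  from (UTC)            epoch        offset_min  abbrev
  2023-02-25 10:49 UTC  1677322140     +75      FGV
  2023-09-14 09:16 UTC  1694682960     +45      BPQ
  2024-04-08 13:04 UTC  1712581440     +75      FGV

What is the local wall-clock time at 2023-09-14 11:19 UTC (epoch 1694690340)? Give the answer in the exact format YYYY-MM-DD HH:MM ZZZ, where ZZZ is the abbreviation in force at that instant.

2023-09-14 12:04 BPQ

Query: 2023-09-14 11:19 UTC
Rule 2/3 (BPQ, +00:45): 2023-09-14 09:16 UTC ≤ query < 2024-04-08 13:04 UTC
11·60 + 19 + 45 = 724 min
724 = 0·1440 + 724; 724 = 12·60 + 4 → 12:04, same day
→ 2023-09-14 12:04 BPQ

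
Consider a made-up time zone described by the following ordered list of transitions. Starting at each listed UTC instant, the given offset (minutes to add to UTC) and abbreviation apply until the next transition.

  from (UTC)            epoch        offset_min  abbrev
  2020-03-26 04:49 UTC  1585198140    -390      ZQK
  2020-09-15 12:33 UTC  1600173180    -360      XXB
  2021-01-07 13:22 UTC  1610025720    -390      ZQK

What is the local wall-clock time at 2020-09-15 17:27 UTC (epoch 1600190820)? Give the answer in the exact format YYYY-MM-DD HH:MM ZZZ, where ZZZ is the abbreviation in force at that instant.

2020-09-15 11:27 XXB

Query: 2020-09-15 17:27 UTC
Rule 2/3 (XXB, -06:00): 2020-09-15 12:33 UTC ≤ query < 2021-01-07 13:22 UTC
17·60 + 27 - 360 = 687 min
687 = 0·1440 + 687; 687 = 11·60 + 27 → 11:27, same day
→ 2020-09-15 11:27 XXB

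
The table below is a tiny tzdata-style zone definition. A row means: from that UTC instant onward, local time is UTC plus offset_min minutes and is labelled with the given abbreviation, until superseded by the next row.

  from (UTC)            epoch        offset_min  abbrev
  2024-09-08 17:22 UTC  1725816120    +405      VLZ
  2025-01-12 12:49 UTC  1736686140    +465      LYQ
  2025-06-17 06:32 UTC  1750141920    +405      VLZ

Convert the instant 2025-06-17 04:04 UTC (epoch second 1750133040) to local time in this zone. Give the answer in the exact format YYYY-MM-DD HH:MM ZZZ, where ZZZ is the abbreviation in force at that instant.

2025-06-17 11:49 LYQ

Query: 2025-06-17 04:04 UTC
Rule 2/3 (LYQ, +07:45): 2025-01-12 12:49 UTC ≤ query < 2025-06-17 06:32 UTC
4·60 + 4 + 465 = 709 min
709 = 0·1440 + 709; 709 = 11·60 + 49 → 11:49, same day
→ 2025-06-17 11:49 LYQ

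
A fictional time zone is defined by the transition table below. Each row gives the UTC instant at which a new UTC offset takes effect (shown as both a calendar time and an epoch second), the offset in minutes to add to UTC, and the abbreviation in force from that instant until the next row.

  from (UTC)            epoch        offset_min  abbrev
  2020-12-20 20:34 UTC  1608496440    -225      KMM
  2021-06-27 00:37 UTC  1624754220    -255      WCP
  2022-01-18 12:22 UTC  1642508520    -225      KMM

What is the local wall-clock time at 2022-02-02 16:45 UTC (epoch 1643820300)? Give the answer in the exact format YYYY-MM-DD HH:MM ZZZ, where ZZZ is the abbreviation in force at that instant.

2022-02-02 13:00 KMM

Query: 2022-02-02 16:45 UTC
Rule 3/3 (KMM, -03:45): 2022-01-18 12:22 UTC ≤ query < +∞
16·60 + 45 - 225 = 780 min
780 = 0·1440 + 780; 780 = 13·60 + 0 → 13:00, same day
→ 2022-02-02 13:00 KMM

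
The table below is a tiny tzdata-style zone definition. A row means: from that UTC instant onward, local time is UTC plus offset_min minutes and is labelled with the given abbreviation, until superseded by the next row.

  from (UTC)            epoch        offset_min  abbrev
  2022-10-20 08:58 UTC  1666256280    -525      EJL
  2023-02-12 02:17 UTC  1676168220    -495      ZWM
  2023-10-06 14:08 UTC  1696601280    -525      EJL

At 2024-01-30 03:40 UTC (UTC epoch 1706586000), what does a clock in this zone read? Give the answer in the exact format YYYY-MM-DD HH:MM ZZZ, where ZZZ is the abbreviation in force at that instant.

2024-01-29 18:55 EJL

Query: 2024-01-30 03:40 UTC
Rule 3/3 (EJL, -08:45): 2023-10-06 14:08 UTC ≤ query < +∞
3·60 + 40 - 525 = -305 min
-305 = -1·1440 + 1135; 1135 = 18·60 + 55 → 18:55, 2024-01-30 - 1 day = 2024-01-29
→ 2024-01-29 18:55 EJL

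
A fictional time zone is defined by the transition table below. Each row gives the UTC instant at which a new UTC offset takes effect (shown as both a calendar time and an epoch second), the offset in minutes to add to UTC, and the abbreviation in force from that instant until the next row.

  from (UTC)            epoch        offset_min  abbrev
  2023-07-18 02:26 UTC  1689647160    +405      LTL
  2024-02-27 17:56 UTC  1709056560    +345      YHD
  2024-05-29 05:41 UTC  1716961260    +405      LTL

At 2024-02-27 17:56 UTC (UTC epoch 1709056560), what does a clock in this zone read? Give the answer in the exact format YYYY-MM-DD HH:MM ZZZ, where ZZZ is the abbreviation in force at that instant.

2024-02-27 23:41 YHD

Query: 2024-02-27 17:56 UTC
Rule 2/3 (YHD, +05:45): 2024-02-27 17:56 UTC ≤ query < 2024-05-29 05:41 UTC
17·60 + 56 + 345 = 1421 min
1421 = 0·1440 + 1421; 1421 = 23·60 + 41 → 23:41, same day
→ 2024-02-27 23:41 YHD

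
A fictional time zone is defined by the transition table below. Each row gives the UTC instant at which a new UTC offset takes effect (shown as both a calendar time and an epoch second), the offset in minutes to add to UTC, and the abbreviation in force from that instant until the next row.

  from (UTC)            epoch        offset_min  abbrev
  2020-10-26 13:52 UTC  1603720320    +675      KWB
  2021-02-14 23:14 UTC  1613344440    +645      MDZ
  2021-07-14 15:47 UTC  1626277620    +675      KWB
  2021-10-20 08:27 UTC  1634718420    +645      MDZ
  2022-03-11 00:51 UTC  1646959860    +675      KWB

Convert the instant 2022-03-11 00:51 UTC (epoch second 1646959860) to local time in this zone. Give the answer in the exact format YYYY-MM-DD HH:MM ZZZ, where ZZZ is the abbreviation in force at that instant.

2022-03-11 12:06 KWB

Query: 2022-03-11 00:51 UTC
Rule 5/5 (KWB, +11:15): 2022-03-11 00:51 UTC ≤ query < +∞
0·60 + 51 + 675 = 726 min
726 = 0·1440 + 726; 726 = 12·60 + 6 → 12:06, same day
→ 2022-03-11 12:06 KWB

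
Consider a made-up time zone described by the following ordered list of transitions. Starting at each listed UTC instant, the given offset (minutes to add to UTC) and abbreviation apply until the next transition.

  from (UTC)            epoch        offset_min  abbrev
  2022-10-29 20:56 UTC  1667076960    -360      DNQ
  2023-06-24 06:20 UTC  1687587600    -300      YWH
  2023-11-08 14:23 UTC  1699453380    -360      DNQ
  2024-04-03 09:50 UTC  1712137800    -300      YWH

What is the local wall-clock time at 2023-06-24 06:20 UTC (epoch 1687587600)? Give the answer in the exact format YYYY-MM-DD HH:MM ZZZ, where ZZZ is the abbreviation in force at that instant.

Query: 2023-06-24 06:20 UTC
Rule 2/4 (YWH, -05:00): 2023-06-24 06:20 UTC ≤ query < 2023-11-08 14:23 UTC
6·60 + 20 - 300 = 80 min
80 = 0·1440 + 80; 80 = 1·60 + 20 → 01:20, same day
→ 2023-06-24 01:20 YWH

2023-06-24 01:20 YWH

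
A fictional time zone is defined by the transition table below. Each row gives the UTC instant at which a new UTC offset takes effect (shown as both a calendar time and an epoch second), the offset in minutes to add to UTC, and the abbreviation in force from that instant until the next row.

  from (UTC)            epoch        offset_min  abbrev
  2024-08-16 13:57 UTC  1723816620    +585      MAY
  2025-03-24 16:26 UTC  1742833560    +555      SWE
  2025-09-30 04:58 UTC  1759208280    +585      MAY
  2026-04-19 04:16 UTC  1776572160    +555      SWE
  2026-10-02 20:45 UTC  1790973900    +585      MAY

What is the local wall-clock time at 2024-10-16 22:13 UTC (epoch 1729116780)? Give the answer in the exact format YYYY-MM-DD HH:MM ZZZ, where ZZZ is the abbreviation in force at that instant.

2024-10-17 07:58 MAY

Query: 2024-10-16 22:13 UTC
Rule 1/5 (MAY, +09:45): 2024-08-16 13:57 UTC ≤ query < 2025-03-24 16:26 UTC
22·60 + 13 + 585 = 1918 min
1918 = 1·1440 + 478; 478 = 7·60 + 58 → 07:58, 2024-10-16 + 1 day = 2024-10-17
→ 2024-10-17 07:58 MAY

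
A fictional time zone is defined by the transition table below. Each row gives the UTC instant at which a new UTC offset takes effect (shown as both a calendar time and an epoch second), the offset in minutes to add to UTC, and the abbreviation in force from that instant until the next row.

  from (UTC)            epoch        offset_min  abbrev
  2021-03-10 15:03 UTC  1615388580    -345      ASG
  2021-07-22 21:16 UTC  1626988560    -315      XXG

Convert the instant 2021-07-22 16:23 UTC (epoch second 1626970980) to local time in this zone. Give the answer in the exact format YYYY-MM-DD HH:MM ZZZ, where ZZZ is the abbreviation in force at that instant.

2021-07-22 10:38 ASG

Query: 2021-07-22 16:23 UTC
Rule 1/2 (ASG, -05:45): 2021-03-10 15:03 UTC ≤ query < 2021-07-22 21:16 UTC
16·60 + 23 - 345 = 638 min
638 = 0·1440 + 638; 638 = 10·60 + 38 → 10:38, same day
→ 2021-07-22 10:38 ASG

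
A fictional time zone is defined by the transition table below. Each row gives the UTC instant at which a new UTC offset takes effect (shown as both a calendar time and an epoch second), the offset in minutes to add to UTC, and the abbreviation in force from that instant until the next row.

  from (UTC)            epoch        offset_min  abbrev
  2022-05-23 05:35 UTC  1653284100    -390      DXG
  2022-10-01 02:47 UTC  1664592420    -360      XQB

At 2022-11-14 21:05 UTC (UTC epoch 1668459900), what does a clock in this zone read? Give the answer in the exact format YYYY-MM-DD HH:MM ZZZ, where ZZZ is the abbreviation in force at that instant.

Query: 2022-11-14 21:05 UTC
Rule 2/2 (XQB, -06:00): 2022-10-01 02:47 UTC ≤ query < +∞
21·60 + 5 - 360 = 905 min
905 = 0·1440 + 905; 905 = 15·60 + 5 → 15:05, same day
→ 2022-11-14 15:05 XQB

2022-11-14 15:05 XQB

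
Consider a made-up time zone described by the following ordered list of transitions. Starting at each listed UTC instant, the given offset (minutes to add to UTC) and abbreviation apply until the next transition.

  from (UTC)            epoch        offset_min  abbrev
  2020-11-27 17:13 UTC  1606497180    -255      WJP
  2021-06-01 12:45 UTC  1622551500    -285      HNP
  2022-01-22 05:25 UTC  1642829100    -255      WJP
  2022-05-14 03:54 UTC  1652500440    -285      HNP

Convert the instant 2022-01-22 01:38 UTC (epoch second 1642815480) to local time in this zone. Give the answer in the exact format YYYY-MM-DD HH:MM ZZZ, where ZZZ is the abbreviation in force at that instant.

Query: 2022-01-22 01:38 UTC
Rule 2/4 (HNP, -04:45): 2021-06-01 12:45 UTC ≤ query < 2022-01-22 05:25 UTC
1·60 + 38 - 285 = -187 min
-187 = -1·1440 + 1253; 1253 = 20·60 + 53 → 20:53, 2022-01-22 - 1 day = 2022-01-21
→ 2022-01-21 20:53 HNP

2022-01-21 20:53 HNP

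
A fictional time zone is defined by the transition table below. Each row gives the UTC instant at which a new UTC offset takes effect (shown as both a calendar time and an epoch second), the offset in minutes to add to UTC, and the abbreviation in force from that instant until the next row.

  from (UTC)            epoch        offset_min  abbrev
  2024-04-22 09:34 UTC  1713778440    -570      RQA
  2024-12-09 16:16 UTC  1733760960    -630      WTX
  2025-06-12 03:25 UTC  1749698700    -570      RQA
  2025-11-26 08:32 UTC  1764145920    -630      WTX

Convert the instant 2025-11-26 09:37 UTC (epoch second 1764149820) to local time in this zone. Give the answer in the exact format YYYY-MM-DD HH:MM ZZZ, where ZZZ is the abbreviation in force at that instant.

2025-11-25 23:07 WTX

Query: 2025-11-26 09:37 UTC
Rule 4/4 (WTX, -10:30): 2025-11-26 08:32 UTC ≤ query < +∞
9·60 + 37 - 630 = -53 min
-53 = -1·1440 + 1387; 1387 = 23·60 + 7 → 23:07, 2025-11-26 - 1 day = 2025-11-25
→ 2025-11-25 23:07 WTX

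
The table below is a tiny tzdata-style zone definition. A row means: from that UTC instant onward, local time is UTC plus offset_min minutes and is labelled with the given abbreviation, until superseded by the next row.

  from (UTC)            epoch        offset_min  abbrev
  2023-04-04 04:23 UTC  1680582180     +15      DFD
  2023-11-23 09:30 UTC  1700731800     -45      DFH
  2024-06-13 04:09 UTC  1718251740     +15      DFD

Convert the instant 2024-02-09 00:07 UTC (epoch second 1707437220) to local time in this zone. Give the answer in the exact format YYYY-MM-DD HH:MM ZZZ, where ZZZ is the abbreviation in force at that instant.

Query: 2024-02-09 00:07 UTC
Rule 2/3 (DFH, -00:45): 2023-11-23 09:30 UTC ≤ query < 2024-06-13 04:09 UTC
0·60 + 7 - 45 = -38 min
-38 = -1·1440 + 1402; 1402 = 23·60 + 22 → 23:22, 2024-02-09 - 1 day = 2024-02-08
→ 2024-02-08 23:22 DFH

2024-02-08 23:22 DFH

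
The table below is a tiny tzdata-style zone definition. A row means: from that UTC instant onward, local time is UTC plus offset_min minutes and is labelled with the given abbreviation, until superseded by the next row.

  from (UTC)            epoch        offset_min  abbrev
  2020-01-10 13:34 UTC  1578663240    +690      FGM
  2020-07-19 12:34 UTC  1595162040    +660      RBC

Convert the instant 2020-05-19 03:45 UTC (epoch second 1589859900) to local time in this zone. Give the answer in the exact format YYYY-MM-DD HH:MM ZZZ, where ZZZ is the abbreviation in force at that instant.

2020-05-19 15:15 FGM

Query: 2020-05-19 03:45 UTC
Rule 1/2 (FGM, +11:30): 2020-01-10 13:34 UTC ≤ query < 2020-07-19 12:34 UTC
3·60 + 45 + 690 = 915 min
915 = 0·1440 + 915; 915 = 15·60 + 15 → 15:15, same day
→ 2020-05-19 15:15 FGM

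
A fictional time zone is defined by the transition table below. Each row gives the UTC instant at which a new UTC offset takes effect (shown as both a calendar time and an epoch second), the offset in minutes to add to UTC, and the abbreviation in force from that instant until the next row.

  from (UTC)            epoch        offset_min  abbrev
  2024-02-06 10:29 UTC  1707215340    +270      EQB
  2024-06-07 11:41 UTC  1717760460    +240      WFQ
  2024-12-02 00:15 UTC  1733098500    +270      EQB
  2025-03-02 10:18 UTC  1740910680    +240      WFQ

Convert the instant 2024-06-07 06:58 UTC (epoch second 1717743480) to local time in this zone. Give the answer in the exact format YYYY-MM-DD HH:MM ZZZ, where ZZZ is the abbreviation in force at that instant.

Query: 2024-06-07 06:58 UTC
Rule 1/4 (EQB, +04:30): 2024-02-06 10:29 UTC ≤ query < 2024-06-07 11:41 UTC
6·60 + 58 + 270 = 688 min
688 = 0·1440 + 688; 688 = 11·60 + 28 → 11:28, same day
→ 2024-06-07 11:28 EQB

2024-06-07 11:28 EQB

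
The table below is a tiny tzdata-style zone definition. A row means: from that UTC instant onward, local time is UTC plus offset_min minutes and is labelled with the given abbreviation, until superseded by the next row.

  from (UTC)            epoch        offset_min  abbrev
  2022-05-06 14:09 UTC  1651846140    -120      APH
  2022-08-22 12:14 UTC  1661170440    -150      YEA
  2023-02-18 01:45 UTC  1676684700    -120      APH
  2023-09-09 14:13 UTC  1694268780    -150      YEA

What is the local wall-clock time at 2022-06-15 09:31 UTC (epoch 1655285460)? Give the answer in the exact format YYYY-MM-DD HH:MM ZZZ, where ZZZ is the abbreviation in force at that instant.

Query: 2022-06-15 09:31 UTC
Rule 1/4 (APH, -02:00): 2022-05-06 14:09 UTC ≤ query < 2022-08-22 12:14 UTC
9·60 + 31 - 120 = 451 min
451 = 0·1440 + 451; 451 = 7·60 + 31 → 07:31, same day
→ 2022-06-15 07:31 APH

2022-06-15 07:31 APH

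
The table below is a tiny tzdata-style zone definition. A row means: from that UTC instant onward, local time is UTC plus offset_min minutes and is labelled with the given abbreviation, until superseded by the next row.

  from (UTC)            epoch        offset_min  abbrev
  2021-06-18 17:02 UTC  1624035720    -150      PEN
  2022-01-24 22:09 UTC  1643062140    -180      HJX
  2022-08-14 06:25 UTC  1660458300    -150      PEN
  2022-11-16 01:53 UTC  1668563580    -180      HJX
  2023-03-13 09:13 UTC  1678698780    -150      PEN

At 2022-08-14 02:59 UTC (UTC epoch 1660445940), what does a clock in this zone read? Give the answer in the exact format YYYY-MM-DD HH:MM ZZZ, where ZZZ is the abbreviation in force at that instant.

2022-08-13 23:59 HJX

Query: 2022-08-14 02:59 UTC
Rule 2/5 (HJX, -03:00): 2022-01-24 22:09 UTC ≤ query < 2022-08-14 06:25 UTC
2·60 + 59 - 180 = -1 min
-1 = -1·1440 + 1439; 1439 = 23·60 + 59 → 23:59, 2022-08-14 - 1 day = 2022-08-13
→ 2022-08-13 23:59 HJX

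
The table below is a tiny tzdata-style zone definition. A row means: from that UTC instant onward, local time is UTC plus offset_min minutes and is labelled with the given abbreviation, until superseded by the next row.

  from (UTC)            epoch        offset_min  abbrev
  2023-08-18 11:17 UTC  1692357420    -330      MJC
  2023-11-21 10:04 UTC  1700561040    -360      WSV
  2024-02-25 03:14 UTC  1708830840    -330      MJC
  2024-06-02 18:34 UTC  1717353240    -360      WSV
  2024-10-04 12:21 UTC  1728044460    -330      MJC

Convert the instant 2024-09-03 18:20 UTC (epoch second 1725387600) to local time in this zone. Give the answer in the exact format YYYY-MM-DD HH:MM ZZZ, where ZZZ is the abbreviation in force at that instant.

2024-09-03 12:20 WSV

Query: 2024-09-03 18:20 UTC
Rule 4/5 (WSV, -06:00): 2024-06-02 18:34 UTC ≤ query < 2024-10-04 12:21 UTC
18·60 + 20 - 360 = 740 min
740 = 0·1440 + 740; 740 = 12·60 + 20 → 12:20, same day
→ 2024-09-03 12:20 WSV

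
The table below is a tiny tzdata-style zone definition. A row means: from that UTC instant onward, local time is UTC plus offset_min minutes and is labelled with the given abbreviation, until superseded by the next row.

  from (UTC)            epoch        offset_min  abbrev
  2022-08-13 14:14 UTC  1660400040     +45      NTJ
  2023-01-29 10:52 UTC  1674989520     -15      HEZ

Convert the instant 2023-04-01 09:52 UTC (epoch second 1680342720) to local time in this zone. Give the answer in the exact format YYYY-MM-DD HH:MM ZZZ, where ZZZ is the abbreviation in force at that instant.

2023-04-01 09:37 HEZ

Query: 2023-04-01 09:52 UTC
Rule 2/2 (HEZ, -00:15): 2023-01-29 10:52 UTC ≤ query < +∞
9·60 + 52 - 15 = 577 min
577 = 0·1440 + 577; 577 = 9·60 + 37 → 09:37, same day
→ 2023-04-01 09:37 HEZ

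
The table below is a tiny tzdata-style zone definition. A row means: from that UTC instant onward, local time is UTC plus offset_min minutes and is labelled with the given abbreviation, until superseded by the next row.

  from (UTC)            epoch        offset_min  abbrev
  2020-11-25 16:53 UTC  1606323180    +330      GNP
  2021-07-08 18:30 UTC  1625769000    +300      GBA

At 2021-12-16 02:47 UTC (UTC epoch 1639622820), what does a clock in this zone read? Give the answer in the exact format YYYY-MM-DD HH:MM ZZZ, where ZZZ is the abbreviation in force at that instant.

2021-12-16 07:47 GBA

Query: 2021-12-16 02:47 UTC
Rule 2/2 (GBA, +05:00): 2021-07-08 18:30 UTC ≤ query < +∞
2·60 + 47 + 300 = 467 min
467 = 0·1440 + 467; 467 = 7·60 + 47 → 07:47, same day
→ 2021-12-16 07:47 GBA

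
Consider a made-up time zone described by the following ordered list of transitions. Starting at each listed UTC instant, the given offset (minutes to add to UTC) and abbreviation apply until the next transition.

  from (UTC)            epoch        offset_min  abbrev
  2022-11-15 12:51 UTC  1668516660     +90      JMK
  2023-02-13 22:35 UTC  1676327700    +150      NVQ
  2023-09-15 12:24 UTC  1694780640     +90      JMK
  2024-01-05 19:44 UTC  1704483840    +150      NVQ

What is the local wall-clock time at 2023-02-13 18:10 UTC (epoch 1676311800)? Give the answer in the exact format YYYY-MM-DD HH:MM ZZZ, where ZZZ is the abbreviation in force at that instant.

Query: 2023-02-13 18:10 UTC
Rule 1/4 (JMK, +01:30): 2022-11-15 12:51 UTC ≤ query < 2023-02-13 22:35 UTC
18·60 + 10 + 90 = 1180 min
1180 = 0·1440 + 1180; 1180 = 19·60 + 40 → 19:40, same day
→ 2023-02-13 19:40 JMK

2023-02-13 19:40 JMK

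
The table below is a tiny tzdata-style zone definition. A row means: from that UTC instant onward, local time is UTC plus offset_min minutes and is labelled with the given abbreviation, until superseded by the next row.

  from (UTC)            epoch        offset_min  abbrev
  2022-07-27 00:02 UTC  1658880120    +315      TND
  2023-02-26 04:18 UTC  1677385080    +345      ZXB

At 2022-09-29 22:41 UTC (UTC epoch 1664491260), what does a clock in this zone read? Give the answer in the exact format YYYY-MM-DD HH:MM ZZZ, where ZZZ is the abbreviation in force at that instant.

Query: 2022-09-29 22:41 UTC
Rule 1/2 (TND, +05:15): 2022-07-27 00:02 UTC ≤ query < 2023-02-26 04:18 UTC
22·60 + 41 + 315 = 1676 min
1676 = 1·1440 + 236; 236 = 3·60 + 56 → 03:56, 2022-09-29 + 1 day = 2022-09-30
→ 2022-09-30 03:56 TND

2022-09-30 03:56 TND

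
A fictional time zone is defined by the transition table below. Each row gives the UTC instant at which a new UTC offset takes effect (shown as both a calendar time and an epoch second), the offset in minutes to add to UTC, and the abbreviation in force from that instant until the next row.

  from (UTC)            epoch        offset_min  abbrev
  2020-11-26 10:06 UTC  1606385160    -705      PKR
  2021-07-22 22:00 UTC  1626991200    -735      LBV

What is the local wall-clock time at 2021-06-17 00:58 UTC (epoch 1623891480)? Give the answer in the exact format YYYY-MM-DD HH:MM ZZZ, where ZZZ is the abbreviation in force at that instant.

2021-06-16 13:13 PKR

Query: 2021-06-17 00:58 UTC
Rule 1/2 (PKR, -11:45): 2020-11-26 10:06 UTC ≤ query < 2021-07-22 22:00 UTC
0·60 + 58 - 705 = -647 min
-647 = -1·1440 + 793; 793 = 13·60 + 13 → 13:13, 2021-06-17 - 1 day = 2021-06-16
→ 2021-06-16 13:13 PKR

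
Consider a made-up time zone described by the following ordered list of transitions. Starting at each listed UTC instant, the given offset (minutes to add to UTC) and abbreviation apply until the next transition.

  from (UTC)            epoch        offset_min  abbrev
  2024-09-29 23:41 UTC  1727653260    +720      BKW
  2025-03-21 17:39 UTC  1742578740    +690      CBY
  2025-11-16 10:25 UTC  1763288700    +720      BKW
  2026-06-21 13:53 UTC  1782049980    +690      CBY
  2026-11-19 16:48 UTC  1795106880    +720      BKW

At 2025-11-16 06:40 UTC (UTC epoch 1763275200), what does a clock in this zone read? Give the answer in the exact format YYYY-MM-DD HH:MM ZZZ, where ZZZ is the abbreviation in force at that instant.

2025-11-16 18:10 CBY

Query: 2025-11-16 06:40 UTC
Rule 2/5 (CBY, +11:30): 2025-03-21 17:39 UTC ≤ query < 2025-11-16 10:25 UTC
6·60 + 40 + 690 = 1090 min
1090 = 0·1440 + 1090; 1090 = 18·60 + 10 → 18:10, same day
→ 2025-11-16 18:10 CBY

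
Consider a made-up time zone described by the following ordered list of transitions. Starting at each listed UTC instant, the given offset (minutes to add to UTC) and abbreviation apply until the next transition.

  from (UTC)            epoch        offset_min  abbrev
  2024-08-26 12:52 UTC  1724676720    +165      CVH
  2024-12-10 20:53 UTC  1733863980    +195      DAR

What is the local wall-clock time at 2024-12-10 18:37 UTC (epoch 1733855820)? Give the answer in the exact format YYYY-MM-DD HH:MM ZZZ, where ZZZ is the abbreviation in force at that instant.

Query: 2024-12-10 18:37 UTC
Rule 1/2 (CVH, +02:45): 2024-08-26 12:52 UTC ≤ query < 2024-12-10 20:53 UTC
18·60 + 37 + 165 = 1282 min
1282 = 0·1440 + 1282; 1282 = 21·60 + 22 → 21:22, same day
→ 2024-12-10 21:22 CVH

2024-12-10 21:22 CVH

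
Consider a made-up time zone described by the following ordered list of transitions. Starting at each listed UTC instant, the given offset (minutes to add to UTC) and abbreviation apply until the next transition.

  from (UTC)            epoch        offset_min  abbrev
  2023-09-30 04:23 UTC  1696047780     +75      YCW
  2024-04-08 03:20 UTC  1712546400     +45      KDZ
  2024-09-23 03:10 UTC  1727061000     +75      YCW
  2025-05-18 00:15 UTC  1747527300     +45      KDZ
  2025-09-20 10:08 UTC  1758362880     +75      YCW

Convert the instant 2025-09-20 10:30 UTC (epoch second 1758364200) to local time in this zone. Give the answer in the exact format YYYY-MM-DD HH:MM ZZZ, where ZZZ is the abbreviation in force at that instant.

2025-09-20 11:45 YCW

Query: 2025-09-20 10:30 UTC
Rule 5/5 (YCW, +01:15): 2025-09-20 10:08 UTC ≤ query < +∞
10·60 + 30 + 75 = 705 min
705 = 0·1440 + 705; 705 = 11·60 + 45 → 11:45, same day
→ 2025-09-20 11:45 YCW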